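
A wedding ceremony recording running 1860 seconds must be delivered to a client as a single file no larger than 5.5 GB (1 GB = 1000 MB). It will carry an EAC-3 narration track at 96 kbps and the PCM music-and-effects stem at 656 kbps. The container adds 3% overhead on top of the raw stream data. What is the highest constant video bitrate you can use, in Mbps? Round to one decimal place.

Budget: 5.5 GB = 44000.0 Mb.
Stream payload after overhead: 44000.0 / 1.03 = 42718.4 Mb.
Total bitrate budget: 42718.4 Mb / 1860 s = 22.967 Mbps.
Audio total: 96 + 656 = 752 kbps = 0.752 Mbps.
Video: 22.967 − 0.752 = 22.215 Mbps.

22.2 Mbps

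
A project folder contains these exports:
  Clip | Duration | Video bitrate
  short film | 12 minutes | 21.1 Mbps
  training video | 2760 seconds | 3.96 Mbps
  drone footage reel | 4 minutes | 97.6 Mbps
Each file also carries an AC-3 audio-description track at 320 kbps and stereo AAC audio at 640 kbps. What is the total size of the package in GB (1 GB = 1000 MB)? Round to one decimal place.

Audio total: 320 + 640 = 960 kbps = 0.960 Mbps.
short film: 22.060 Mbps × 720 s = 15883.2 Mb
training video: 4.920 Mbps × 2760 s = 13579.2 Mb
drone footage reel: 98.560 Mbps × 240 s = 23654.4 Mb
Total: 53116.8 Mb = 6639.6 MB.
= 6.640 GB.

6.6 GB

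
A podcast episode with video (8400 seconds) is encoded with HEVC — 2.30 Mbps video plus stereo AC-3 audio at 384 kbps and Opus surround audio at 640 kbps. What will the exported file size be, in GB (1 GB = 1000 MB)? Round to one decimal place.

3.5 GB

Audio total: 384 + 640 = 1024 kbps = 1.024 Mbps.
Total bitrate: 2.30 + 1.024 = 3.324 Mbps.
Stream data: 3.324 Mbps × 8400 s = 27921.6 Mb.
27,922 Mb ÷ 8 = 3,490 MB → 3.490 GB.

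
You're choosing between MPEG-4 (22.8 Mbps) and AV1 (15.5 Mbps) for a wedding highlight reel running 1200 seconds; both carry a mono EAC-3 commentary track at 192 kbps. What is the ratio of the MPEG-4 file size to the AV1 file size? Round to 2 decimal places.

1.47

Audio: 192 kbps = 0.192 Mbps.
MPEG-4: 22.992 Mbps × 1200 s = 27590.4 Mb = 3.449 GB.
AV1: 15.692 Mbps × 1200 s = 18830.4 Mb = 2.354 GB.
Ratio: 3.449 / 2.354 = 1.465.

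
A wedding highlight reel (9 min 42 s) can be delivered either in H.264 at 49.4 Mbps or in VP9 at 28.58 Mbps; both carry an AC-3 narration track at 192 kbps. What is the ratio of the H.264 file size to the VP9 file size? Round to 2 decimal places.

9 min 42 s = 582 s
Audio: 192 kbps = 0.192 Mbps.
H.264: 49.592 Mbps × 582 s = 28862.5 Mb = 3.360 GiB.
VP9: 28.772 Mbps × 582 s = 16745.3 Mb = 1.949 GiB.
Ratio: 3.360 / 1.949 = 1.724.

1.72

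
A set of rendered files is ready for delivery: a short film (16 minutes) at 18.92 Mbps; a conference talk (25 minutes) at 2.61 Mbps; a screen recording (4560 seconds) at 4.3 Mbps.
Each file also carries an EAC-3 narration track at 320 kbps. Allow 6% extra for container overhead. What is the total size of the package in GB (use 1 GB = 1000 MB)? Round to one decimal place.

Audio: 320 kbps = 0.320 Mbps.
short film: 19.240 Mbps × 960 s × 1.06 = 19578.6 Mb
conference talk: 2.930 Mbps × 1500 s × 1.06 = 4658.7 Mb
screen recording: 4.620 Mbps × 4560 s × 1.06 = 22331.2 Mb
Total: 46568.6 Mb = 5821.1 MB.
= 5.821 GB.

5.8 GB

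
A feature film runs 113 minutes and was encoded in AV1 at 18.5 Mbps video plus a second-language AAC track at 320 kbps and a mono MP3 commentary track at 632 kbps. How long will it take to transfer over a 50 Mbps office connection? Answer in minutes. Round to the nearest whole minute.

113 min = 6780 s
Audio total: 320 + 632 = 952 kbps = 0.952 Mbps.
Total bitrate: 19.452 Mbps.
File: 19.452 Mbps × 6780 s = 131884.6 Mb.
At 50 Mbps: 131884.6 / 50 = 2637.7 s ≈ 44 minutes.

44 minutes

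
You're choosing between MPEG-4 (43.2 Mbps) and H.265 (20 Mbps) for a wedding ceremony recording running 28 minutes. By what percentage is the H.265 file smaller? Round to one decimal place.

28 min = 1680 s
MPEG-4: 43.200 Mbps × 1680 s = 72576.0 Mb = 8.449 GiB.
H.265: 20.000 Mbps × 1680 s = 33600.0 Mb = 3.912 GiB.
Reduction: (1 − 3.912/8.449) × 100 = 53.70%.

53.7%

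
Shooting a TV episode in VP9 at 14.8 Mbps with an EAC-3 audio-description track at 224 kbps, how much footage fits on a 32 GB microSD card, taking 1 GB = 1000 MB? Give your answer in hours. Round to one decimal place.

Audio: 224 kbps = 0.224 Mbps.
Total bitrate: 14.8 + 0.224 = 15.024 Mbps.
Capacity: 32 GB = 256,000 Mb.
Recording time: 256,000 / 15.024 = 17,039 s ≈ 4.73 hours.

4.7 hours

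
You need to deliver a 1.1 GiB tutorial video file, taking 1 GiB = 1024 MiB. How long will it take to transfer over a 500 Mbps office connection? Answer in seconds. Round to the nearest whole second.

19 seconds

File: 1.1 GiB = 9448.9 Mb.
At 500 Mbps: 9448.9 / 500 = 18.9 s ≈ 18.9 seconds.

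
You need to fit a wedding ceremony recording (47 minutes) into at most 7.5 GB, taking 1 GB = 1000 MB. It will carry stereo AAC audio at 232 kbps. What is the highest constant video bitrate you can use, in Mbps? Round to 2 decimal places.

Budget: 7.5 GB = 60000.0 Mb.
47 min = 2820 s
Total bitrate budget: 60000.0 Mb / 2820 s = 21.277 Mbps.
Audio: 232 kbps = 0.232 Mbps.
Video: 21.277 − 0.232 = 21.045 Mbps.

21.04 Mbps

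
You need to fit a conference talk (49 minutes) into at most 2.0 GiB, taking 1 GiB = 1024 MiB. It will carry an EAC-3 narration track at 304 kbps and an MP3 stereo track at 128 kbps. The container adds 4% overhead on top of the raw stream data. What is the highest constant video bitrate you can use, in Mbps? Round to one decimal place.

5.2 Mbps

Budget: 2.0 GiB = 17179.9 Mb.
Stream payload after overhead: 17179.9 / 1.04 = 16519.1 Mb.
49 min = 2940 s
Total bitrate budget: 16519.1 Mb / 2940 s = 5.619 Mbps.
Audio total: 304 + 128 = 432 kbps = 0.432 Mbps.
Video: 5.619 − 0.432 = 5.187 Mbps.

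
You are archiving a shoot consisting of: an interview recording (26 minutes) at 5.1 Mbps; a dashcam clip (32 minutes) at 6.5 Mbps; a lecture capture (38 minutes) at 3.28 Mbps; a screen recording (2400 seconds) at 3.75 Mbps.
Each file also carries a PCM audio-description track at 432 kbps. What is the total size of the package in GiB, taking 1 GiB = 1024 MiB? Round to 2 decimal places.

4.71 GiB

Audio: 432 kbps = 0.432 Mbps.
interview recording: 5.532 Mbps × 1560 s = 8629.9 Mb
dashcam clip: 6.932 Mbps × 1920 s = 13309.4 Mb
lecture capture: 3.712 Mbps × 2280 s = 8463.4 Mb
screen recording: 4.182 Mbps × 2400 s = 10036.8 Mb
Total: 40439.5 Mb = 5054.9 MB.
= 4.708 GiB.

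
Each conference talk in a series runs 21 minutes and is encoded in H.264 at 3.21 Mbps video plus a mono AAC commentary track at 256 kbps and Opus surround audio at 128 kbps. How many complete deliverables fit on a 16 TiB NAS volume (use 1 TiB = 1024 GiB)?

31078

21 min = 1260 s
Audio total: 256 + 128 = 384 kbps = 0.384 Mbps.
Total bitrate: 3.594 Mbps.
Per item: 3.594 Mbps × 1260 s = 4,528 Mb = 566.1 MB.
Capacity: 16 TiB = 140,737,488 Mb; 31078.58 items → 31078 complete.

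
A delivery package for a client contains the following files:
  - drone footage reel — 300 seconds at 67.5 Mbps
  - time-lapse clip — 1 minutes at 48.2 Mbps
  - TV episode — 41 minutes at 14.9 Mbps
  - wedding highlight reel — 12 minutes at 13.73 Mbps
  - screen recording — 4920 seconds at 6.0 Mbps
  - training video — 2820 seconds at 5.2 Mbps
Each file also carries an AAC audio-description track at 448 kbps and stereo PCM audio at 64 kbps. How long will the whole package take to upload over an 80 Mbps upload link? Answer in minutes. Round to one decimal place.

Audio total: 448 + 64 = 512 kbps = 0.512 Mbps.
drone footage reel: 68.012 Mbps × 300 s = 20403.6 Mb
time-lapse clip: 48.712 Mbps × 60 s = 2922.7 Mb
TV episode: 15.412 Mbps × 2460 s = 37913.5 Mb
wedding highlight reel: 14.242 Mbps × 720 s = 10254.2 Mb
screen recording: 6.512 Mbps × 4920 s = 32039.0 Mb
training video: 5.712 Mbps × 2820 s = 16107.8 Mb
Total: 119641.0 Mb = 14955.1 MB.
At 80 Mbps: 119641.0 / 80 = 1496 s ≈ 24.9 minutes.

24.9 minutes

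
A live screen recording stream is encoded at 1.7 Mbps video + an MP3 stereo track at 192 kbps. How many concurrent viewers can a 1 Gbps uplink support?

528

Audio: 192 kbps = 0.192 Mbps.
Per-viewer media rate: 1.892 Mbps.
1 Gbps = 1,000 Mbps; 1,000 / 1.892 = 528.54 → 528 viewers.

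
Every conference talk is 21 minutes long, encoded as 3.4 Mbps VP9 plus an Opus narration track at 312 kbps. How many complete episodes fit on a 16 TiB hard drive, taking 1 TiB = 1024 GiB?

30090

21 min = 1260 s
Audio: 312 kbps = 0.312 Mbps.
Total bitrate: 3.712 Mbps.
Per item: 3.712 Mbps × 1260 s = 4,677 Mb = 584.6 MB.
Capacity: 16 TiB = 140,737,488 Mb; 30090.63 items → 30090 complete.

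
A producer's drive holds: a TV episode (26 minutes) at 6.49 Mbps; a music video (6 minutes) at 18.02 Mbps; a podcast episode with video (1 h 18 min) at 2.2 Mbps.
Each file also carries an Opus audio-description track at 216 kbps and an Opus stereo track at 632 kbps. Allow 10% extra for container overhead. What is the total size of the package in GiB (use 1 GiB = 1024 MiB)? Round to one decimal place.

4.2 GiB

Audio total: 216 + 632 = 848 kbps = 0.848 Mbps.
TV episode: 7.338 Mbps × 1560 s × 1.10 = 12592.0 Mb
music video: 18.868 Mbps × 360 s × 1.10 = 7471.7 Mb
podcast episode with video: 3.048 Mbps × 4680 s × 1.10 = 15691.1 Mb
Total: 35754.8 Mb = 4469.4 MB.
= 4.162 GiB.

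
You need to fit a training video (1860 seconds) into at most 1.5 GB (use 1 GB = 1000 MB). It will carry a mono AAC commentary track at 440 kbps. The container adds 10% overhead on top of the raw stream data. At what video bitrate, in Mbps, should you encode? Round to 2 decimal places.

5.43 Mbps

Budget: 1.5 GB = 12000.0 Mb.
Stream payload after overhead: 12000.0 / 1.10 = 10909.1 Mb.
Total bitrate budget: 10909.1 Mb / 1860 s = 5.865 Mbps.
Audio: 440 kbps = 0.440 Mbps.
Video: 5.865 − 0.440 = 5.425 Mbps.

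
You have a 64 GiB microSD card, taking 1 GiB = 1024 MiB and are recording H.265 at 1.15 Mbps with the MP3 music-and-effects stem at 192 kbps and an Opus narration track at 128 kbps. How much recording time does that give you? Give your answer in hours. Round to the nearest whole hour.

Audio total: 192 + 128 = 320 kbps = 0.320 Mbps.
Total bitrate: 1.15 + 0.320 = 1.470 Mbps.
Capacity: 64 GiB = 549,756 Mb.
Recording time: 549,756 / 1.470 = 373,984 s ≈ 104 hours.

104 hours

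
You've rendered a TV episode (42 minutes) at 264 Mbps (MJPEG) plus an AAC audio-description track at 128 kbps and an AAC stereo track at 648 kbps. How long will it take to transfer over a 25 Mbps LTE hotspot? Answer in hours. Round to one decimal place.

7.4 hours

42 min = 2520 s
Audio total: 128 + 648 = 776 kbps = 0.776 Mbps.
Total bitrate: 264.776 Mbps.
File: 264.776 Mbps × 2520 s = 667235.5 Mb.
At 25 Mbps: 667235.5 / 25 = 26689.4 s ≈ 7.41 hours.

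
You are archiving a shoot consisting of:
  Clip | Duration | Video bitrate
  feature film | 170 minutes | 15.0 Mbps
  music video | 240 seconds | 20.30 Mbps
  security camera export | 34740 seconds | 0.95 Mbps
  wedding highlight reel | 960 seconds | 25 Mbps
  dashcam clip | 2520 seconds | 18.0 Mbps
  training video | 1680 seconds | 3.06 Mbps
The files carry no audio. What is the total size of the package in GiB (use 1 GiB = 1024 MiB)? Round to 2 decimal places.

30.89 GiB

feature film: 15.000 Mbps × 10200 s = 153000.0 Mb
music video: 20.300 Mbps × 240 s = 4872.0 Mb
security camera export: 0.950 Mbps × 34740 s = 33003.0 Mb
wedding highlight reel: 25.000 Mbps × 960 s = 24000.0 Mb
dashcam clip: 18.000 Mbps × 2520 s = 45360.0 Mb
training video: 3.060 Mbps × 1680 s = 5140.8 Mb
Total: 265375.8 Mb = 33172.0 MB.
= 30.89 GiB.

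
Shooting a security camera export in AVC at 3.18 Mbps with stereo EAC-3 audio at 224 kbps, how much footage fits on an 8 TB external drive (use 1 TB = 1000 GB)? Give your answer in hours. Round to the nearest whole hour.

Audio: 224 kbps = 0.224 Mbps.
Total bitrate: 3.18 + 0.224 = 3.404 Mbps.
Capacity: 8 TB = 64,000,000 Mb.
Recording time: 64,000,000 / 3.404 = 18,801,410 s ≈ 5,223 hours.

5223 hours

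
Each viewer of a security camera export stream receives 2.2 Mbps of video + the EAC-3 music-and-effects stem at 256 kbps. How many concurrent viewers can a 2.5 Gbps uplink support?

Audio: 256 kbps = 0.256 Mbps.
Per-viewer media rate: 2.456 Mbps.
2.5 Gbps = 2,500 Mbps; 2,500 / 2.456 = 1017.92 → 1017 viewers.

1017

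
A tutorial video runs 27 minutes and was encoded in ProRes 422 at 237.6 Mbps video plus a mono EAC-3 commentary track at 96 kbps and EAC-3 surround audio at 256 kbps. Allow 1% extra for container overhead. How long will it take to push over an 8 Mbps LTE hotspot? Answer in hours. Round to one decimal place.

27 min = 1620 s
Audio total: 96 + 256 = 352 kbps = 0.352 Mbps.
Total bitrate: 237.952 Mbps.
File: 237.952 Mbps × 1620 s = 385482.2 Mb.
With 1% container overhead: ×1.01. → 389337.1 Mb.
At 8 Mbps: 389337.1 / 8 = 48667.1 s ≈ 13.5 hours.

13.5 hours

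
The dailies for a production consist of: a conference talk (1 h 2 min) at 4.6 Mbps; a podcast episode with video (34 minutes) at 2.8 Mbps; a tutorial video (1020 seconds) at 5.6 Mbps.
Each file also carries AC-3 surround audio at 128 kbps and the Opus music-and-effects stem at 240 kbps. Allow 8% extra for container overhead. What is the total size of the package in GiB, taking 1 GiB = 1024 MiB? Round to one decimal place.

Audio total: 128 + 240 = 368 kbps = 0.368 Mbps.
conference talk: 4.968 Mbps × 3720 s × 1.08 = 19959.4 Mb
podcast episode with video: 3.168 Mbps × 2040 s × 1.08 = 6979.7 Mb
tutorial video: 5.968 Mbps × 1020 s × 1.08 = 6574.3 Mb
Total: 33513.5 Mb = 4189.2 MB.
= 3.901 GiB.

3.9 GiB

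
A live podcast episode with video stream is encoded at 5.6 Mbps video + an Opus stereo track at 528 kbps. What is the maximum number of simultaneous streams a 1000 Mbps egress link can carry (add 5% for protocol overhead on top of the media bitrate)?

155

Audio: 528 kbps = 0.528 Mbps.
Per-viewer media rate: 6.128 Mbps.
On the wire with 5% overhead: 6.434 Mbps.
1000 Mbps = 1,000 Mbps; 1,000 / 6.434 = 155.41 → 155 viewers.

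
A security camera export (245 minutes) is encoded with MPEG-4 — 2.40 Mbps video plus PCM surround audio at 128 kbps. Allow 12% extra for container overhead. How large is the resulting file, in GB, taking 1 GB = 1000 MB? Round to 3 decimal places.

5.203 GB

245 min = 14700 s
Audio: 128 kbps = 0.128 Mbps.
Total bitrate: 2.40 + 0.128 = 2.528 Mbps.
Stream data: 2.528 Mbps × 14700 s = 37161.6 Mb.
With 12% container overhead: ×1.12.
41,621 Mb ÷ 8 = 5,203 MB → 5.203 GB.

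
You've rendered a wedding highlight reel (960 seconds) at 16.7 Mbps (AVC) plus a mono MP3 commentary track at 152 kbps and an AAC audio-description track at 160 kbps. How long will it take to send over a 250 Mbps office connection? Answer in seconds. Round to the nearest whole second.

65 seconds

Audio total: 152 + 160 = 312 kbps = 0.312 Mbps.
Total bitrate: 17.012 Mbps.
File: 17.012 Mbps × 960 s = 16331.5 Mb.
At 250 Mbps: 16331.5 / 250 = 65.3 s ≈ 65.3 seconds.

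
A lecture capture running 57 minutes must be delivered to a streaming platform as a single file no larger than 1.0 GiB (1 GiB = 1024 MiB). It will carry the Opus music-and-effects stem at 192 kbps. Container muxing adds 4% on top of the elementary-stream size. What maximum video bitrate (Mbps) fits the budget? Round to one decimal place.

2.2 Mbps

Budget: 1.0 GiB = 8589.9 Mb.
Stream payload after overhead: 8589.9 / 1.04 = 8259.6 Mb.
57 min = 3420 s
Total bitrate budget: 8259.6 Mb / 3420 s = 2.415 Mbps.
Audio: 192 kbps = 0.192 Mbps.
Video: 2.415 − 0.192 = 2.223 Mbps.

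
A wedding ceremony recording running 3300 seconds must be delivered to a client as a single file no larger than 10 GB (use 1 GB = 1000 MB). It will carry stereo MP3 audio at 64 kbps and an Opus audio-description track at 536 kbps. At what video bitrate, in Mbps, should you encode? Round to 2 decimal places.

Budget: 10 GB = 80000.0 Mb.
Total bitrate budget: 80000.0 Mb / 3300 s = 24.242 Mbps.
Audio total: 64 + 536 = 600 kbps = 0.600 Mbps.
Video: 24.242 − 0.600 = 23.642 Mbps.

23.64 Mbps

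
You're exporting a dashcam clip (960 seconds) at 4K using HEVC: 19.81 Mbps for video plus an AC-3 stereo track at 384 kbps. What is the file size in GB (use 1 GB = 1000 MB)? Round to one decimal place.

2.4 GB

Audio: 384 kbps = 0.384 Mbps.
Total bitrate: 19.81 + 0.384 = 20.194 Mbps.
Stream data: 20.194 Mbps × 960 s = 19386.2 Mb.
19,386 Mb ÷ 8 = 2,423 MB → 2.423 GB.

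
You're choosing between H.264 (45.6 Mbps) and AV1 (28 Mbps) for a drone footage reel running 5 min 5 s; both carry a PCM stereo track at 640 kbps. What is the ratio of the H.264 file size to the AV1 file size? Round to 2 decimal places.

5 min 5 s = 305 s
Audio: 640 kbps = 0.640 Mbps.
H.264: 46.240 Mbps × 305 s = 14103.2 Mb = 1.642 GiB.
AV1: 28.640 Mbps × 305 s = 8735.2 Mb = 1.017 GiB.
Ratio: 1.642 / 1.017 = 1.615.

1.61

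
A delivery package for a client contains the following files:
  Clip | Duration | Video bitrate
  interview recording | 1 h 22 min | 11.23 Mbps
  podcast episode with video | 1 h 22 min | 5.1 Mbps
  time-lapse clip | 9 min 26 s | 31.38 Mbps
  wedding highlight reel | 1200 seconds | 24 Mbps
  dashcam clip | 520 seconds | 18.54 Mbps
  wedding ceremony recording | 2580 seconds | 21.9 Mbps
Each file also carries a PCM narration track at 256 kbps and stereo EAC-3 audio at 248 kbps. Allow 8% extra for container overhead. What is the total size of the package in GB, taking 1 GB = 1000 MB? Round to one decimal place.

Audio total: 256 + 248 = 504 kbps = 0.504 Mbps.
interview recording: 11.734 Mbps × 4920 s × 1.08 = 62349.8 Mb
podcast episode with video: 5.604 Mbps × 4920 s × 1.08 = 29777.4 Mb
time-lapse clip: 31.884 Mbps × 566 s × 1.08 = 19490.1 Mb
wedding highlight reel: 24.504 Mbps × 1200 s × 1.08 = 31757.2 Mb
dashcam clip: 19.044 Mbps × 520 s × 1.08 = 10695.1 Mb
wedding ceremony recording: 22.404 Mbps × 2580 s × 1.08 = 62426.5 Mb
Total: 216496.0 Mb = 27062.0 MB.
= 27.06 GB.

27.1 GB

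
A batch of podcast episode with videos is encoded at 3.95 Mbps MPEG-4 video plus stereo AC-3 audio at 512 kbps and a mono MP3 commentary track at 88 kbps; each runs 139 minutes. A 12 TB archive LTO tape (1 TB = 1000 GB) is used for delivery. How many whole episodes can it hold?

139 min = 8340 s
Audio total: 512 + 88 = 600 kbps = 0.600 Mbps.
Total bitrate: 4.550 Mbps.
Per item: 4.550 Mbps × 8340 s = 37,947 Mb = 4,743 MB.
Capacity: 12 TB = 96,000,000 Mb; 2529.84 items → 2529 complete.

2529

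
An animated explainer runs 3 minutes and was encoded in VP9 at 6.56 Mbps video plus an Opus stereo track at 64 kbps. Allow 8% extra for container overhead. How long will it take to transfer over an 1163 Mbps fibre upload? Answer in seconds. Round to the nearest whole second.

3 min = 180 s
Audio: 64 kbps = 0.064 Mbps.
Total bitrate: 6.624 Mbps.
File: 6.624 Mbps × 180 s = 1192.3 Mb.
With 8% container overhead: ×1.08. → 1287.7 Mb.
At 1163 Mbps: 1287.7 / 1163 = 1.1 s ≈ 1.11 seconds.

1 seconds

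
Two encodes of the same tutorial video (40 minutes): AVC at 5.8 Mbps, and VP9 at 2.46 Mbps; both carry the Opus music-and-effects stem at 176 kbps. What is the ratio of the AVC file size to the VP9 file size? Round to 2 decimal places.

40 min = 2400 s
Audio: 176 kbps = 0.176 Mbps.
AVC: 5.976 Mbps × 2400 s = 14342.4 Mb = 1.670 GiB.
VP9: 2.636 Mbps × 2400 s = 6326.4 Mb = 0.736 GiB.
Ratio: 1.670 / 0.736 = 2.267.

2.27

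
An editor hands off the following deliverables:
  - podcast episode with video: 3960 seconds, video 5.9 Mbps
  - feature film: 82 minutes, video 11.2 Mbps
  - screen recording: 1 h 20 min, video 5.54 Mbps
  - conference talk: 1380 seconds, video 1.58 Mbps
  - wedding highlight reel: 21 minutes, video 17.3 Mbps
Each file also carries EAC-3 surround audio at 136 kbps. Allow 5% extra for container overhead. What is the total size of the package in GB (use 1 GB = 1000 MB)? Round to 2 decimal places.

Audio: 136 kbps = 0.136 Mbps.
podcast episode with video: 6.036 Mbps × 3960 s × 1.05 = 25097.7 Mb
feature film: 11.336 Mbps × 4920 s × 1.05 = 58561.8 Mb
screen recording: 5.676 Mbps × 4800 s × 1.05 = 28607.0 Mb
conference talk: 1.716 Mbps × 1380 s × 1.05 = 2486.5 Mb
wedding highlight reel: 17.436 Mbps × 1260 s × 1.05 = 23067.8 Mb
Total: 137820.8 Mb = 17227.6 MB.
= 17.23 GB.

17.23 GB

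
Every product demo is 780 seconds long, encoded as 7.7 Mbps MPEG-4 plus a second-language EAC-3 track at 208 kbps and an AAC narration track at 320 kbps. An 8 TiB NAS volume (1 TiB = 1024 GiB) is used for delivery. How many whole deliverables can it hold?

10964

Audio total: 208 + 320 = 528 kbps = 0.528 Mbps.
Total bitrate: 8.228 Mbps.
Per item: 8.228 Mbps × 780 s = 6,418 Mb = 802.2 MB.
Capacity: 8 TiB = 70,368,744 Mb; 10964.55 items → 10964 complete.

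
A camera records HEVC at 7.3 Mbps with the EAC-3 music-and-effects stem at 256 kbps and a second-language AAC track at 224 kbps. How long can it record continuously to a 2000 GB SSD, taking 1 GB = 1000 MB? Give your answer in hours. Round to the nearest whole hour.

Audio total: 256 + 224 = 480 kbps = 0.480 Mbps.
Total bitrate: 7.3 + 0.480 = 7.780 Mbps.
Capacity: 2000 GB = 16,000,000 Mb.
Recording time: 16,000,000 / 7.780 = 2,056,555 s ≈ 571 hours.

571 hours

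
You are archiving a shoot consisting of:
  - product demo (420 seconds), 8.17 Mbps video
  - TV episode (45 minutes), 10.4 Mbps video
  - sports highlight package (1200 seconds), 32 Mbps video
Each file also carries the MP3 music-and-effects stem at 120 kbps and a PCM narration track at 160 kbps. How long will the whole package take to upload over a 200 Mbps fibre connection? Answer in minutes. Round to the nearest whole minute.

Audio total: 120 + 160 = 280 kbps = 0.280 Mbps.
product demo: 8.450 Mbps × 420 s = 3549.0 Mb
TV episode: 10.680 Mbps × 2700 s = 28836.0 Mb
sports highlight package: 32.280 Mbps × 1200 s = 38736.0 Mb
Total: 71121.0 Mb = 8890.1 MB.
At 200 Mbps: 71121.0 / 200 = 356 s ≈ 5.93 minutes.

6 minutes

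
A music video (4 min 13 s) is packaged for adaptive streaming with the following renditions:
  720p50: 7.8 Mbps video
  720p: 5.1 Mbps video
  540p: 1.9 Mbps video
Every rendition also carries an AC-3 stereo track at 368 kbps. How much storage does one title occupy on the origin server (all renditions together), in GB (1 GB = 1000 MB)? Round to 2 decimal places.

4 min 13 s = 253 s
Audio: 368 kbps = 0.368 Mbps.
Sum of rendition bitrates: (7.8+0.368) + (5.1+0.368) + (1.9+0.368) = 15.904 Mbps.
× 253 s = 4,024 Mb = 503.0 MB = 0.503 GB.

0.50 GB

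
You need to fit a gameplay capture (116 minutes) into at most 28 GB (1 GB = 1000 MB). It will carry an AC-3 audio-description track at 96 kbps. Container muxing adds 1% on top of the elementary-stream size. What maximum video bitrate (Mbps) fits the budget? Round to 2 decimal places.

31.77 Mbps

Budget: 28 GB = 224000.0 Mb.
Stream payload after overhead: 224000.0 / 1.01 = 221782.2 Mb.
116 min = 6960 s
Total bitrate budget: 221782.2 Mb / 6960 s = 31.865 Mbps.
Audio: 96 kbps = 0.096 Mbps.
Video: 31.865 − 0.096 = 31.769 Mbps.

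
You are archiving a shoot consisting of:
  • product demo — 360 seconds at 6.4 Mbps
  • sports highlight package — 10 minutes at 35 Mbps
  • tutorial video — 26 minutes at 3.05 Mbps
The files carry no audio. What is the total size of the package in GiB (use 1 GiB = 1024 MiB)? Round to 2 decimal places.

product demo: 6.400 Mbps × 360 s = 2304.0 Mb
sports highlight package: 35.000 Mbps × 600 s = 21000.0 Mb
tutorial video: 3.050 Mbps × 1560 s = 4758.0 Mb
Total: 28062.0 Mb = 3507.8 MB.
= 3.267 GiB.

3.27 GiB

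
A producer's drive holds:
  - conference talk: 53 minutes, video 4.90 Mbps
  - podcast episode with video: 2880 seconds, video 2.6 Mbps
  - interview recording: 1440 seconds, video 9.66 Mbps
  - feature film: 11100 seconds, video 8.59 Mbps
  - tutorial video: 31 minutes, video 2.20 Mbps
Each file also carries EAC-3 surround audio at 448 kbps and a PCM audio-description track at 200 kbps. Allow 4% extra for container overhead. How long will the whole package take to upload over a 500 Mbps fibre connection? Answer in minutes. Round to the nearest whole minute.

5 minutes

Audio total: 448 + 200 = 648 kbps = 0.648 Mbps.
conference talk: 5.548 Mbps × 3180 s × 1.04 = 18348.3 Mb
podcast episode with video: 3.248 Mbps × 2880 s × 1.04 = 9728.4 Mb
interview recording: 10.308 Mbps × 1440 s × 1.04 = 15437.3 Mb
feature film: 9.238 Mbps × 11100 s × 1.04 = 106643.5 Mb
tutorial video: 2.848 Mbps × 1860 s × 1.04 = 5509.2 Mb
Total: 155666.7 Mb = 19458.3 MB.
At 500 Mbps: 155666.7 / 500 = 311 s ≈ 5.19 minutes.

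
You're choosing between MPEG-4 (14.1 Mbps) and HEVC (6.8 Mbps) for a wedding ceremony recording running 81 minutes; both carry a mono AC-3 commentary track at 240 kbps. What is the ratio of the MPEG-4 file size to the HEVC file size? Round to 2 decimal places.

2.04

81 min = 4860 s
Audio: 240 kbps = 0.240 Mbps.
MPEG-4: 14.340 Mbps × 4860 s = 69692.4 Mb = 8.712 GB.
HEVC: 7.040 Mbps × 4860 s = 34214.4 Mb = 4.277 GB.
Ratio: 8.712 / 4.277 = 2.037.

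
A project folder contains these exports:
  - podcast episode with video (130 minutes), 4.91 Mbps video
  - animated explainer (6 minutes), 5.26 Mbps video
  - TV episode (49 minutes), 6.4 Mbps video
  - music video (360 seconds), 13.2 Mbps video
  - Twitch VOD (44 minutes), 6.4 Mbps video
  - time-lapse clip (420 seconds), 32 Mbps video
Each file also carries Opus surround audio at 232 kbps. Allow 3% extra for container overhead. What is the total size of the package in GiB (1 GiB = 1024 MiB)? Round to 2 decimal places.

Audio: 232 kbps = 0.232 Mbps.
podcast episode with video: 5.142 Mbps × 7800 s × 1.03 = 41310.8 Mb
animated explainer: 5.492 Mbps × 360 s × 1.03 = 2036.4 Mb
TV episode: 6.632 Mbps × 2940 s × 1.03 = 20083.0 Mb
music video: 13.432 Mbps × 360 s × 1.03 = 4980.6 Mb
Twitch VOD: 6.632 Mbps × 2640 s × 1.03 = 18033.7 Mb
time-lapse clip: 32.232 Mbps × 420 s × 1.03 = 13943.6 Mb
Total: 100388.2 Mb = 12548.5 MB.
= 11.69 GiB.

11.69 GiB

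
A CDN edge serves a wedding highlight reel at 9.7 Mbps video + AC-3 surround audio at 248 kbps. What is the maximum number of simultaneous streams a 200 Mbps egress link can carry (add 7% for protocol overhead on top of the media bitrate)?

18

Audio: 248 kbps = 0.248 Mbps.
Per-viewer media rate: 9.948 Mbps.
On the wire with 7% overhead: 10.644 Mbps.
200 Mbps = 200.0 Mbps; 200.0 / 10.644 = 18.79 → 18 viewers.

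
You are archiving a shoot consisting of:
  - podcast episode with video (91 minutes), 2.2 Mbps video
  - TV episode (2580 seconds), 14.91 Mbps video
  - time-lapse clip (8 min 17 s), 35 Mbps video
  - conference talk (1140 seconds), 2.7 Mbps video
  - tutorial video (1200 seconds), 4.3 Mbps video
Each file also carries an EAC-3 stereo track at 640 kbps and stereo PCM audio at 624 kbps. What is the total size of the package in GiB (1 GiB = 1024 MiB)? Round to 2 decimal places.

Audio total: 640 + 624 = 1264 kbps = 1.264 Mbps.
podcast episode with video: 3.464 Mbps × 5460 s = 18913.4 Mb
TV episode: 16.174 Mbps × 2580 s = 41728.9 Mb
time-lapse clip: 36.264 Mbps × 497 s = 18023.2 Mb
conference talk: 3.964 Mbps × 1140 s = 4519.0 Mb
tutorial video: 5.564 Mbps × 1200 s = 6676.8 Mb
Total: 89861.3 Mb = 11232.7 MB.
= 10.46 GiB.

10.46 GiB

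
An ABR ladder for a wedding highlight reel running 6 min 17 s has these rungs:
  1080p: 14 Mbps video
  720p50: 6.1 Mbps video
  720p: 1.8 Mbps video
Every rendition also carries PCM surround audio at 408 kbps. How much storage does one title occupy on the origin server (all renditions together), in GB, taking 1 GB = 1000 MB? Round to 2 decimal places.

1.09 GB

6 min 17 s = 377 s
Audio: 408 kbps = 0.408 Mbps.
Sum of rendition bitrates: (14+0.408) + (6.1+0.408) + (1.8+0.408) = 23.124 Mbps.
× 377 s = 8,718 Mb = 1,090 MB = 1.090 GB.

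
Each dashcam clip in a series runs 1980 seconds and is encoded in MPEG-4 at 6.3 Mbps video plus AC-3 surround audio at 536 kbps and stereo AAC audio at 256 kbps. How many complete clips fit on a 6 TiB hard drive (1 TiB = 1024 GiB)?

Audio total: 536 + 256 = 792 kbps = 0.792 Mbps.
Total bitrate: 7.092 Mbps.
Per item: 7.092 Mbps × 1980 s = 14,042 Mb = 1,755 MB.
Capacity: 6 TiB = 52,776,558 Mb; 3758.44 items → 3758 complete.

3758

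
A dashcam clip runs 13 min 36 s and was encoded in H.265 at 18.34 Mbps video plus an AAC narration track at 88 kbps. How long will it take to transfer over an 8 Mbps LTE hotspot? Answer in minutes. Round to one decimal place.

31.3 minutes

13 min 36 s = 816 s
Audio: 88 kbps = 0.088 Mbps.
Total bitrate: 18.428 Mbps.
File: 18.428 Mbps × 816 s = 15037.2 Mb.
At 8 Mbps: 15037.2 / 8 = 1879.7 s ≈ 31.3 minutes.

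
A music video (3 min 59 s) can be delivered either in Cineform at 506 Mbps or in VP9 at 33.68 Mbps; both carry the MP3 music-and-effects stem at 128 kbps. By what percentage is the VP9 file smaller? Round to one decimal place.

93.3%

3 min 59 s = 239 s
Audio: 128 kbps = 0.128 Mbps.
Cineform: 506.128 Mbps × 239 s = 120964.6 Mb = 14.082 GiB.
VP9: 33.808 Mbps × 239 s = 8080.1 Mb = 0.941 GiB.
Reduction: (1 − 0.941/14.082) × 100 = 93.32%.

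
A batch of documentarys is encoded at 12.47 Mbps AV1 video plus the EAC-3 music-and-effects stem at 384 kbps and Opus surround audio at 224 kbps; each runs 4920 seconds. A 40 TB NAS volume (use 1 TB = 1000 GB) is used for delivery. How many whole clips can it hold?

4973

Audio total: 384 + 224 = 608 kbps = 0.608 Mbps.
Total bitrate: 13.078 Mbps.
Per item: 13.078 Mbps × 4920 s = 64,344 Mb = 8,043 MB.
Capacity: 40 TB = 320,000,000 Mb; 4973.29 items → 4973 complete.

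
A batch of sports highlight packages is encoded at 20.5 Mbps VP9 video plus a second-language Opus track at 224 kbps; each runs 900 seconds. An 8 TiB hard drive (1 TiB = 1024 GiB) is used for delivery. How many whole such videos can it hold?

3772

Audio: 224 kbps = 0.224 Mbps.
Total bitrate: 20.724 Mbps.
Per item: 20.724 Mbps × 900 s = 18,652 Mb = 2,331 MB.
Capacity: 8 TiB = 70,368,744 Mb; 3772.80 items → 3772 complete.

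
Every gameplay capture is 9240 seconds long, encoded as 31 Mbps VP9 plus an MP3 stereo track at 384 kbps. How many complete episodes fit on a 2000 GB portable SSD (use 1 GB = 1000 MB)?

55

Audio: 384 kbps = 0.384 Mbps.
Total bitrate: 31.384 Mbps.
Per item: 31.384 Mbps × 9240 s = 289,988 Mb = 36,249 MB.
Capacity: 2000 GB = 16,000,000 Mb; 55.17 items → 55 complete.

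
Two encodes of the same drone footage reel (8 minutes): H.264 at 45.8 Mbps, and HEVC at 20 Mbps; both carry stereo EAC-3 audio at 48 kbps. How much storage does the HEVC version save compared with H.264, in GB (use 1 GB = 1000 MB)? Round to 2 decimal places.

1.55 GB

8 min = 480 s
Audio: 48 kbps = 0.048 Mbps.
H.264: 45.848 Mbps × 480 s = 22007.0 Mb = 2.751 GB.
HEVC: 20.048 Mbps × 480 s = 9623.0 Mb = 1.203 GB.
Saving: 2.751 − 1.203 = 1.548 GB.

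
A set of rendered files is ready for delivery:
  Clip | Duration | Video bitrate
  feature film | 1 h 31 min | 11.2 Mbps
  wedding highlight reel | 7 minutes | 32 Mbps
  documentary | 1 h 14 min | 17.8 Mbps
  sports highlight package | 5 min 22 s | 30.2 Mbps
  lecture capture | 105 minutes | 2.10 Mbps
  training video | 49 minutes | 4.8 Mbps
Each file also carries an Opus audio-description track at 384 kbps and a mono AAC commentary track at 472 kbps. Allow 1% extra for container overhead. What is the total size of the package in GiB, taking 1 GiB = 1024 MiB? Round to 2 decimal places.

24.42 GiB

Audio total: 384 + 472 = 856 kbps = 0.856 Mbps.
feature film: 12.056 Mbps × 5460 s × 1.01 = 66484.0 Mb
wedding highlight reel: 32.856 Mbps × 420 s × 1.01 = 13937.5 Mb
documentary: 18.656 Mbps × 4440 s × 1.01 = 83661.0 Mb
sports highlight package: 31.056 Mbps × 322 s × 1.01 = 10100.0 Mb
lecture capture: 2.956 Mbps × 6300 s × 1.01 = 18809.0 Mb
training video: 5.656 Mbps × 2940 s × 1.01 = 16794.9 Mb
Total: 209786.5 Mb = 26223.3 MB.
= 24.42 GiB.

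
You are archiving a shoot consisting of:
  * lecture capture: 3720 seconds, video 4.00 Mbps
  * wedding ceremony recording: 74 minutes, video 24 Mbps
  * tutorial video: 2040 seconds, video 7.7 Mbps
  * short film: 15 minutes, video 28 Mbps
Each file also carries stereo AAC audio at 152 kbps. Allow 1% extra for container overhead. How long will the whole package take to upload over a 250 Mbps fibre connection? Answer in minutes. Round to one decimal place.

11.0 minutes

Audio: 152 kbps = 0.152 Mbps.
lecture capture: 4.152 Mbps × 3720 s × 1.01 = 15599.9 Mb
wedding ceremony recording: 24.152 Mbps × 4440 s × 1.01 = 108307.2 Mb
tutorial video: 7.852 Mbps × 2040 s × 1.01 = 16178.3 Mb
short film: 28.152 Mbps × 900 s × 1.01 = 25590.2 Mb
Total: 165675.6 Mb = 20709.4 MB.
At 250 Mbps: 165675.6 / 250 = 663 s ≈ 11 minutes.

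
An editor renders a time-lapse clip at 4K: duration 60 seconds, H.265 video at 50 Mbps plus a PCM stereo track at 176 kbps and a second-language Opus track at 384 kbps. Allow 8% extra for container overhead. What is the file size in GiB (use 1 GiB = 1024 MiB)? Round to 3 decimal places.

0.381 GiB

Audio total: 176 + 384 = 560 kbps = 0.560 Mbps.
Total bitrate: 50 + 0.560 = 50.560 Mbps.
Stream data: 50.560 Mbps × 60 s = 3033.6 Mb.
With 8% container overhead: ×1.08.
3,276 Mb = 409,536,000 bytes ÷ 1,073,741,824 = 0.3814 GiB.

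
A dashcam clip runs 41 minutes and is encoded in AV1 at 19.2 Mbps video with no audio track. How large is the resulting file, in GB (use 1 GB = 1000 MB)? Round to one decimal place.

41 min = 2460 s
Total bitrate: 19.2 Mbps.
Stream data: 19.200 Mbps × 2460 s = 47232.0 Mb.
47,232 Mb ÷ 8 = 5,904 MB → 5.904 GB.

5.9 GB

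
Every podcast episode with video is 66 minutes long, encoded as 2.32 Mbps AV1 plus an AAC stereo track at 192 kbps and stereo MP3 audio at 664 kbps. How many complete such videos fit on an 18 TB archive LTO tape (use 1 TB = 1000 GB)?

66 min = 3960 s
Audio total: 192 + 664 = 856 kbps = 0.856 Mbps.
Total bitrate: 3.176 Mbps.
Per item: 3.176 Mbps × 3960 s = 12,577 Mb = 1,572 MB.
Capacity: 18 TB = 144,000,000 Mb; 11449.51 items → 11449 complete.

11449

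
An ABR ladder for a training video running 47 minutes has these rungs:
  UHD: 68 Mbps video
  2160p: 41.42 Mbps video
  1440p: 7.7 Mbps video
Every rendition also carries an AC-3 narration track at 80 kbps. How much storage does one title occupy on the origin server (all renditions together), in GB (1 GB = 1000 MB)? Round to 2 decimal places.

41.37 GB

47 min = 2820 s
Audio: 80 kbps = 0.080 Mbps.
Sum of rendition bitrates: (68+0.080) + (41.42+0.080) + (7.7+0.080) = 117.360 Mbps.
× 2820 s = 330,955 Mb = 41,369 MB = 41.37 GB.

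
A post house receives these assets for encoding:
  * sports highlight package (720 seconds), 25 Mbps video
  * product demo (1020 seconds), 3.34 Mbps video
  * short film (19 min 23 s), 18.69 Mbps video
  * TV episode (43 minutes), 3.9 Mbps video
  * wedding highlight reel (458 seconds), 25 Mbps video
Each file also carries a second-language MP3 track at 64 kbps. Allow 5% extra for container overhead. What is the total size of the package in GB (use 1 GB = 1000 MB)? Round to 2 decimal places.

Audio: 64 kbps = 0.064 Mbps.
sports highlight package: 25.064 Mbps × 720 s × 1.05 = 18948.4 Mb
product demo: 3.404 Mbps × 1020 s × 1.05 = 3645.7 Mb
short film: 18.754 Mbps × 1163 s × 1.05 = 22901.4 Mb
TV episode: 3.964 Mbps × 2580 s × 1.05 = 10738.5 Mb
wedding highlight reel: 25.064 Mbps × 458 s × 1.05 = 12053.3 Mb
Total: 68287.3 Mb = 8535.9 MB.
= 8.536 GB.

8.54 GB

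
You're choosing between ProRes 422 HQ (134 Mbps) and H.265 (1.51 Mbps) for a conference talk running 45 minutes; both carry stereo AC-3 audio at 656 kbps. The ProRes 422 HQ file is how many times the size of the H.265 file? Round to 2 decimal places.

62.17

45 min = 2700 s
Audio: 656 kbps = 0.656 Mbps.
ProRes 422 HQ: 134.656 Mbps × 2700 s = 363571.2 Mb = 45.446 GB.
H.265: 2.166 Mbps × 2700 s = 5848.2 Mb = 0.731 GB.
Ratio: 45.446 / 0.731 = 62.168.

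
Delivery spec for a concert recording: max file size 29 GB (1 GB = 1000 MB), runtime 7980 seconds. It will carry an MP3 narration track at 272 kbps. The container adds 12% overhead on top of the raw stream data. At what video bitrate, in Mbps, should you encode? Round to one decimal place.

Budget: 29 GB = 232000.0 Mb.
Stream payload after overhead: 232000.0 / 1.12 = 207142.9 Mb.
Total bitrate budget: 207142.9 Mb / 7980 s = 25.958 Mbps.
Audio: 272 kbps = 0.272 Mbps.
Video: 25.958 − 0.272 = 25.686 Mbps.

25.7 Mbps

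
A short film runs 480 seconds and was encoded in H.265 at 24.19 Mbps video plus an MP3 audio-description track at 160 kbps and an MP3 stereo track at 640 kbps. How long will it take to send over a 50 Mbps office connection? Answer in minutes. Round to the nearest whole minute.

Audio total: 160 + 640 = 800 kbps = 0.800 Mbps.
Total bitrate: 24.990 Mbps.
File: 24.990 Mbps × 480 s = 11995.2 Mb.
At 50 Mbps: 11995.2 / 50 = 239.9 s ≈ 4 minutes.

4 minutes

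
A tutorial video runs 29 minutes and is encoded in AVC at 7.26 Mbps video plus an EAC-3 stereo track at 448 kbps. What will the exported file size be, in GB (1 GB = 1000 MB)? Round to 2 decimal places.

29 min = 1740 s
Audio: 448 kbps = 0.448 Mbps.
Total bitrate: 7.26 + 0.448 = 7.708 Mbps.
Stream data: 7.708 Mbps × 1740 s = 13411.9 Mb.
13,412 Mb ÷ 8 = 1,676 MB → 1.676 GB.

1.68 GB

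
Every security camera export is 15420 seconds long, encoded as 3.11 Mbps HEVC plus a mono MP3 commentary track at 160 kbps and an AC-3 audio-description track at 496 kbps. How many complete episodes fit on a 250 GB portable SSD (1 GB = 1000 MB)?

34

Audio total: 160 + 496 = 656 kbps = 0.656 Mbps.
Total bitrate: 3.766 Mbps.
Per item: 3.766 Mbps × 15420 s = 58,072 Mb = 7,259 MB.
Capacity: 250 GB = 2,000,000 Mb; 34.44 items → 34 complete.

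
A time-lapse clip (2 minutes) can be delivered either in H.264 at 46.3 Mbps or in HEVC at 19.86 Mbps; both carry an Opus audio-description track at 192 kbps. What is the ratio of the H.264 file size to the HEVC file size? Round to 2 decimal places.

2 min = 120 s
Audio: 192 kbps = 0.192 Mbps.
H.264: 46.492 Mbps × 120 s = 5579.0 Mb = 0.697 GB.
HEVC: 20.052 Mbps × 120 s = 2406.2 Mb = 0.301 GB.
Ratio: 0.697 / 0.301 = 2.319.

2.32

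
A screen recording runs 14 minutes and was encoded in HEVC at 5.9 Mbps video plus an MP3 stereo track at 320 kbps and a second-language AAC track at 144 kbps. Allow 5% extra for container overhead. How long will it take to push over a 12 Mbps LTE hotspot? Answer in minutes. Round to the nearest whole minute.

8 minutes

14 min = 840 s
Audio total: 320 + 144 = 464 kbps = 0.464 Mbps.
Total bitrate: 6.364 Mbps.
File: 6.364 Mbps × 840 s = 5345.8 Mb.
With 5% container overhead: ×1.05. → 5613.0 Mb.
At 12 Mbps: 5613.0 / 12 = 467.8 s ≈ 7.8 minutes.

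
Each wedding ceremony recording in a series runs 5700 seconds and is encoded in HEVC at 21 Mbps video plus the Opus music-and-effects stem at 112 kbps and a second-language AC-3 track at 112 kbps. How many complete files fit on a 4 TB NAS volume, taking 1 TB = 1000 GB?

Audio total: 112 + 112 = 224 kbps = 0.224 Mbps.
Total bitrate: 21.224 Mbps.
Per item: 21.224 Mbps × 5700 s = 120,977 Mb = 15,122 MB.
Capacity: 4 TB = 32,000,000 Mb; 264.51 items → 264 complete.

264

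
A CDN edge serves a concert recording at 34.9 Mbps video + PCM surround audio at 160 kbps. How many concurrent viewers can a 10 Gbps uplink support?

285

Audio: 160 kbps = 0.160 Mbps.
Per-viewer media rate: 35.060 Mbps.
10 Gbps = 10,000 Mbps; 10,000 / 35.060 = 285.23 → 285 viewers.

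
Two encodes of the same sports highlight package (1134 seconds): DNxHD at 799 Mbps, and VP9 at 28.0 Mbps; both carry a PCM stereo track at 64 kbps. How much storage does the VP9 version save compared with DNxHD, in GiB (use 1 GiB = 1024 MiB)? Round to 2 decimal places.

101.78 GiB

Audio: 64 kbps = 0.064 Mbps.
DNxHD: 799.064 Mbps × 1134 s = 906138.6 Mb = 105.488 GiB.
VP9: 28.064 Mbps × 1134 s = 31824.6 Mb = 3.705 GiB.
Saving: 105.488 − 3.705 = 101.784 GiB.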